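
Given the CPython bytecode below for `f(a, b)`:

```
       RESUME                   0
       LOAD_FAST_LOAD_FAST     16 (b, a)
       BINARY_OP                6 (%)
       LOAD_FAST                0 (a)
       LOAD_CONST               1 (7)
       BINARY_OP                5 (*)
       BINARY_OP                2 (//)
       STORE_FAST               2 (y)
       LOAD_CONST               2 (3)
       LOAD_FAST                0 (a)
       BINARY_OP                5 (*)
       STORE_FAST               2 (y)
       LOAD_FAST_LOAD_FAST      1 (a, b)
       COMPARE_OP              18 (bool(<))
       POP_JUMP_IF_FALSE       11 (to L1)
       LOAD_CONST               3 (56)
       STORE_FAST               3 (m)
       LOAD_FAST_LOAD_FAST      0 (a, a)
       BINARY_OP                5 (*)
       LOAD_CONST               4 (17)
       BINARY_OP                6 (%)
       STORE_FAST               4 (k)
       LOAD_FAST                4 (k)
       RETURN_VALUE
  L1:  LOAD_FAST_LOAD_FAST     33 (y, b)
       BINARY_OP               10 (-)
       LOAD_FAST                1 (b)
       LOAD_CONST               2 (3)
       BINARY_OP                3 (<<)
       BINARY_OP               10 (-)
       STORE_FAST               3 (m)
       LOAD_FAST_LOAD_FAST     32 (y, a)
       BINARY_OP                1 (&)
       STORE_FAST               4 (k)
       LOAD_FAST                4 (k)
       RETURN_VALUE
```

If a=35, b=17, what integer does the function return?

33

LOAD_FAST_LOAD_FAST b,a → push 17,35. Stack: [17, 35]
BINARY_OP % → 17 % 35 = 17. Stack: [17]
LOAD_FAST a → push 35. Stack: [17, 35]
LOAD_CONST → push 7. Stack: [17, 35, 7]
BINARY_OP * → 35 * 7 = 245. Stack: [17, 245]
BINARY_OP // → 17 // 245 = 0. Stack: [0]
STORE_FAST y → y=0. Stack: []
LOAD_CONST → push 3. Stack: [3]
LOAD_FAST a → push 35. Stack: [3, 35]
BINARY_OP * → 3 * 35 = 105. Stack: [105]
STORE_FAST y → y=105. Stack: []
LOAD_FAST_LOAD_FAST a,b → push 35,17. Stack: [35, 17]
COMPARE_OP bool(<) → 35 vs 17 = False. Stack: [False]
POP_JUMP_IF_FALSE → pop False; jump. Stack: []
LOAD_FAST_LOAD_FAST y,b → push 105,17. Stack: [105, 17]
BINARY_OP - → 105 - 17 = 88. Stack: [88]
LOAD_FAST b → push 17. Stack: [88, 17]
LOAD_CONST → push 3. Stack: [88, 17, 3]
BINARY_OP << → 17 << 3 = 136. Stack: [88, 136]
BINARY_OP - → 88 - 136 = -48. Stack: [-48]
STORE_FAST m → m=-48. Stack: []
LOAD_FAST_LOAD_FAST y,a → push 105,35. Stack: [105, 35]
BINARY_OP & → 105 & 35 = 33. Stack: [33]
STORE_FAST k → k=33. Stack: []
LOAD_FAST k → push 33. Stack: [33]
RETURN_VALUE → return 33.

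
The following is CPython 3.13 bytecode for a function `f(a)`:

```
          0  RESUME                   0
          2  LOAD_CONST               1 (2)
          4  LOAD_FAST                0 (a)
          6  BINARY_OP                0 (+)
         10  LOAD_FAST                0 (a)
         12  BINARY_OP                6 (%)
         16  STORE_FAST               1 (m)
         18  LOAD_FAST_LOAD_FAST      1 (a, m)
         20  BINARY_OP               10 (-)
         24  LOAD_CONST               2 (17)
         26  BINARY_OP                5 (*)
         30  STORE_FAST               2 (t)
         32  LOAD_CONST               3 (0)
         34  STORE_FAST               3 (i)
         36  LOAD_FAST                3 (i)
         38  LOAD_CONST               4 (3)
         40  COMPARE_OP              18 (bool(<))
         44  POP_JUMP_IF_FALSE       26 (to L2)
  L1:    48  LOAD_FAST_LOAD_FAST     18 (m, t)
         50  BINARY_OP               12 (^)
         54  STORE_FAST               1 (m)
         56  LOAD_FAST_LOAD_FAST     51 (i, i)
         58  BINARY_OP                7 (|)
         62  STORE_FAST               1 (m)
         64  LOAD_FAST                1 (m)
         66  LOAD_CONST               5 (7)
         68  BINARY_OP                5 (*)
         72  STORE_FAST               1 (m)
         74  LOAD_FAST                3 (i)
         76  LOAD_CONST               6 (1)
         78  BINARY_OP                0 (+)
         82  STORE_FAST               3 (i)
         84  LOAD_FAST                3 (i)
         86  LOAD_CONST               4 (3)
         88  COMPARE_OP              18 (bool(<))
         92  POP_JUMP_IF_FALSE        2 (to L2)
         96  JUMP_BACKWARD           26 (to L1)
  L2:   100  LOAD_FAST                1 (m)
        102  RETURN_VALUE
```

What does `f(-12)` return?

LOAD_CONST → push 2
LOAD_FAST a → push -12
BINARY_OP + → 2 + -12 = -10
LOAD_FAST a → push -12
BINARY_OP % → -10 % -12 = -10
STORE_FAST m → m=-10
LOAD_FAST_LOAD_FAST a,m → push -12,-10
BINARY_OP - → -12 - -10 = -2
LOAD_CONST → push 17
BINARY_OP * → -2 * 17 = -34
STORE_FAST t → t=-34
LOAD_CONST → push 0
STORE_FAST i → i=0
LOAD_FAST i → push 0
LOAD_CONST → push 3
COMPARE_OP bool(<) → 0 vs 3 = True
POP_JUMP_IF_FALSE → pop True; no jump
LOAD_FAST_LOAD_FAST m,t → push -10,-34
BINARY_OP ^ → -10 ^ -34 = 40
STORE_FAST m → m=40
LOAD_FAST_LOAD_FAST i,i → push 0,0
BINARY_OP | → 0 | 0 = 0
STORE_FAST m → m=0
LOAD_FAST m → push 0
LOAD_CONST → push 7
BINARY_OP * → 0 * 7 = 0
STORE_FAST m → m=0
LOAD_FAST i → push 0
LOAD_CONST → push 1
BINARY_OP + → 0 + 1 = 1
STORE_FAST i → i=1
LOAD_FAST i → push 1
LOAD_CONST → push 3
COMPARE_OP bool(<) → 1 vs 3 = True
POP_JUMP_IF_FALSE → pop True; no jump
LOAD_FAST_LOAD_FAST m,t → push 0,-34
BINARY_OP ^ → 0 ^ -34 = -34
STORE_FAST m → m=-34
LOAD_FAST_LOAD_FAST i,i → push 1,1
BINARY_OP | → 1 | 1 = 1
STORE_FAST m → m=1
LOAD_FAST m → push 1
LOAD_CONST → push 7
BINARY_OP * → 1 * 7 = 7
STORE_FAST m → m=7
LOAD_FAST i → push 1
LOAD_CONST → push 1
BINARY_OP + → 1 + 1 = 2
STORE_FAST i → i=2
LOAD_FAST i → push 2
LOAD_CONST → push 3
COMPARE_OP bool(<) → 2 vs 3 = True
POP_JUMP_IF_FALSE → pop True; no jump
LOAD_FAST_LOAD_FAST m,t → push 7,-34
BINARY_OP ^ → 7 ^ -34 = -39
STORE_FAST m → m=-39
LOAD_FAST_LOAD_FAST i,i → push 2,2
BINARY_OP | → 2 | 2 = 2
STORE_FAST m → m=2
LOAD_FAST m → push 2
LOAD_CONST → push 7
BINARY_OP * → 2 * 7 = 14
STORE_FAST m → m=14
LOAD_FAST i → push 2
LOAD_CONST → push 1
BINARY_OP + → 2 + 1 = 3
STORE_FAST i → i=3
LOAD_FAST i → push 3
LOAD_CONST → push 3
COMPARE_OP bool(<) → 3 vs 3 = False
POP_JUMP_IF_FALSE → pop False; jump
LOAD_FAST m → push 14
RETURN_VALUE → return 14.

14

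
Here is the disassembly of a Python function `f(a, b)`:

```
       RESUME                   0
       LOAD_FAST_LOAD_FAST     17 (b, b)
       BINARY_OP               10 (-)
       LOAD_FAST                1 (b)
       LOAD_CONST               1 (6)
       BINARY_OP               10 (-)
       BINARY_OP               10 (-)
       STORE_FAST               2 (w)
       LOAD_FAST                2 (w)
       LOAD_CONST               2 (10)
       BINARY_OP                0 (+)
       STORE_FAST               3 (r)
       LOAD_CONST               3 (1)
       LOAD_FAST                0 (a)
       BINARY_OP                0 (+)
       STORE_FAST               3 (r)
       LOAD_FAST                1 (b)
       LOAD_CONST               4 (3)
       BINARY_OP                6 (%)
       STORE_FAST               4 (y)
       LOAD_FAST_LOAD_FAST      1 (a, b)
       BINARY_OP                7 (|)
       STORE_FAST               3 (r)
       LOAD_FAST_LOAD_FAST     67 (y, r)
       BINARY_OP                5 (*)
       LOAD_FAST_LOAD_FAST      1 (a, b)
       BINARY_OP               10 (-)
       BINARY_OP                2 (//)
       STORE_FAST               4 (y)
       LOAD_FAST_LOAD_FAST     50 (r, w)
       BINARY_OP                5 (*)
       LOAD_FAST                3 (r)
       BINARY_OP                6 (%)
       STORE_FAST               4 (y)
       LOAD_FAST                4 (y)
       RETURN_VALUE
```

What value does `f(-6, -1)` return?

LOAD_FAST_LOAD_FAST b,b → push -1,-1. Stack: [-1, -1]
BINARY_OP - → -1 - -1 = 0. Stack: [0]
LOAD_FAST b → push -1. Stack: [0, -1]
LOAD_CONST → push 6. Stack: [0, -1, 6]
BINARY_OP - → -1 - 6 = -7. Stack: [0, -7]
BINARY_OP - → 0 - -7 = 7. Stack: [7]
STORE_FAST w → w=7. Stack: []
LOAD_FAST w → push 7. Stack: [7]
LOAD_CONST → push 10. Stack: [7, 10]
BINARY_OP + → 7 + 10 = 17. Stack: [17]
STORE_FAST r → r=17. Stack: []
LOAD_CONST → push 1. Stack: [1]
LOAD_FAST a → push -6. Stack: [1, -6]
BINARY_OP + → 1 + -6 = -5. Stack: [-5]
STORE_FAST r → r=-5. Stack: []
LOAD_FAST b → push -1. Stack: [-1]
LOAD_CONST → push 3. Stack: [-1, 3]
BINARY_OP % → -1 % 3 = 2. Stack: [2]
STORE_FAST y → y=2. Stack: []
LOAD_FAST_LOAD_FAST a,b → push -6,-1. Stack: [-6, -1]
BINARY_OP | → -6 | -1 = -1. Stack: [-1]
STORE_FAST r → r=-1. Stack: []
LOAD_FAST_LOAD_FAST y,r → push 2,-1. Stack: [2, -1]
BINARY_OP * → 2 * -1 = -2. Stack: [-2]
LOAD_FAST_LOAD_FAST a,b → push -6,-1. Stack: [-2, -6, -1]
BINARY_OP - → -6 - -1 = -5. Stack: [-2, -5]
BINARY_OP // → -2 // -5 = 0. Stack: [0]
STORE_FAST y → y=0. Stack: []
LOAD_FAST_LOAD_FAST r,w → push -1,7. Stack: [-1, 7]
BINARY_OP * → -1 * 7 = -7. Stack: [-7]
LOAD_FAST r → push -1. Stack: [-7, -1]
BINARY_OP % → -7 % -1 = 0. Stack: [0]
STORE_FAST y → y=0. Stack: []
LOAD_FAST y → push 0. Stack: [0]
RETURN_VALUE → return 0.

0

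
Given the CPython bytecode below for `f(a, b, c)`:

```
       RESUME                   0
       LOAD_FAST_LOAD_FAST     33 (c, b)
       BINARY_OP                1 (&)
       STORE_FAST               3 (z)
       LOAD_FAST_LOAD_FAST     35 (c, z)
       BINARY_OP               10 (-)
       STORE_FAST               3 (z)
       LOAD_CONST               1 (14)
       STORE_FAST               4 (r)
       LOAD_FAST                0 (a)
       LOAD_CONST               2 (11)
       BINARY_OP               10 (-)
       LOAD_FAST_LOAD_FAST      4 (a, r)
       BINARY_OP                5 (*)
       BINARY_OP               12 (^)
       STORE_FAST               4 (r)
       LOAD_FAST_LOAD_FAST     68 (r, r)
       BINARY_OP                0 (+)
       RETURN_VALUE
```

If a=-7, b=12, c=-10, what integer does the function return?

LOAD_FAST_LOAD_FAST c,b → push -10,12. Stack: [-10, 12]
BINARY_OP & → -10 & 12 = 4. Stack: [4]
STORE_FAST z → z=4. Stack: []
LOAD_FAST_LOAD_FAST c,z → push -10,4. Stack: [-10, 4]
BINARY_OP - → -10 - 4 = -14. Stack: [-14]
STORE_FAST z → z=-14. Stack: []
LOAD_CONST → push 14. Stack: [14]
STORE_FAST r → r=14. Stack: []
LOAD_FAST a → push -7. Stack: [-7]
LOAD_CONST → push 11. Stack: [-7, 11]
BINARY_OP - → -7 - 11 = -18. Stack: [-18]
LOAD_FAST_LOAD_FAST a,r → push -7,14. Stack: [-18, -7, 14]
BINARY_OP * → -7 * 14 = -98. Stack: [-18, -98]
BINARY_OP ^ → -18 ^ -98 = 112. Stack: [112]
STORE_FAST r → r=112. Stack: []
LOAD_FAST_LOAD_FAST r,r → push 112,112. Stack: [112, 112]
BINARY_OP + → 112 + 112 = 224. Stack: [224]
RETURN_VALUE → return 224.

224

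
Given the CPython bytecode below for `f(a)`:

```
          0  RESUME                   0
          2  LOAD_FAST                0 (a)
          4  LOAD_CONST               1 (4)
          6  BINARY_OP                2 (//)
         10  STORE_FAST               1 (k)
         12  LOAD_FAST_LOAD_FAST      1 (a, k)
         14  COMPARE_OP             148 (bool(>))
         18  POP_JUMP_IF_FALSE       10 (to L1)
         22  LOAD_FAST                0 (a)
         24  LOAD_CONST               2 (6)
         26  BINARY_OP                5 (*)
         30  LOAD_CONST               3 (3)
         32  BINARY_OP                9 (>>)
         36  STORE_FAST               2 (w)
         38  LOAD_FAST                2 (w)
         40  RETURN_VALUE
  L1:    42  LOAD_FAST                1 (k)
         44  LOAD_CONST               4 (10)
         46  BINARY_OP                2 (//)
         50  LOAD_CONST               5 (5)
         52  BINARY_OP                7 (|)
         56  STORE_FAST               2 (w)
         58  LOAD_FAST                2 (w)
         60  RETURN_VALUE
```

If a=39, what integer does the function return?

LOAD_FAST a → push 39. Stack: [39]
LOAD_CONST → push 4. Stack: [39, 4]
BINARY_OP // → 39 // 4 = 9. Stack: [9]
STORE_FAST k → k=9. Stack: []
LOAD_FAST_LOAD_FAST a,k → push 39,9. Stack: [39, 9]
COMPARE_OP bool(>) → 39 vs 9 = True. Stack: [True]
POP_JUMP_IF_FALSE → pop True; no jump. Stack: []
LOAD_FAST a → push 39. Stack: [39]
LOAD_CONST → push 6. Stack: [39, 6]
BINARY_OP * → 39 * 6 = 234. Stack: [234]
LOAD_CONST → push 3. Stack: [234, 3]
BINARY_OP >> → 234 >> 3 = 29. Stack: [29]
STORE_FAST w → w=29. Stack: []
LOAD_FAST w → push 29. Stack: [29]
RETURN_VALUE → return 29.

29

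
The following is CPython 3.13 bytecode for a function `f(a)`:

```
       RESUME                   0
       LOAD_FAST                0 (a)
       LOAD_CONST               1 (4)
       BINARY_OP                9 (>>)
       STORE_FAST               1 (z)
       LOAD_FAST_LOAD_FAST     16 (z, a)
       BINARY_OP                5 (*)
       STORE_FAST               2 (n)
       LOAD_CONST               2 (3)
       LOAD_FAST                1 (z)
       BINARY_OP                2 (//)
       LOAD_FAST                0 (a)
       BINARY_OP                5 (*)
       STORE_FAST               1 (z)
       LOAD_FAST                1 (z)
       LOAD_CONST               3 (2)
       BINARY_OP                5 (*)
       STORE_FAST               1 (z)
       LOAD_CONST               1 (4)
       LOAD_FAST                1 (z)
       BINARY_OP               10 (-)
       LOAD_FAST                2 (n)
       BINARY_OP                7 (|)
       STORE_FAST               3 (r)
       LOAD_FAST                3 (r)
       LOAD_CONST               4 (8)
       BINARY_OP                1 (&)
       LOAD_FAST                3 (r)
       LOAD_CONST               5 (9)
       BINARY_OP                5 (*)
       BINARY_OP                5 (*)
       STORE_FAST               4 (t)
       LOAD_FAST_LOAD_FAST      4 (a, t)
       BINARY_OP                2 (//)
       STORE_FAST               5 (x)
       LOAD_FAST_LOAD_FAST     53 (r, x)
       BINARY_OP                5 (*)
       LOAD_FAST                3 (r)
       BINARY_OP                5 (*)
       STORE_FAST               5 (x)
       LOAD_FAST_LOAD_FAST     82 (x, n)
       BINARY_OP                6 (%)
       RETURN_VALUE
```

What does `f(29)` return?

5

LOAD_FAST a → push 29. Stack: [29]
LOAD_CONST → push 4. Stack: [29, 4]
BINARY_OP >> → 29 >> 4 = 1. Stack: [1]
STORE_FAST z → z=1. Stack: []
LOAD_FAST_LOAD_FAST z,a → push 1,29. Stack: [1, 29]
BINARY_OP * → 1 * 29 = 29. Stack: [29]
STORE_FAST n → n=29. Stack: []
LOAD_CONST → push 3. Stack: [3]
LOAD_FAST z → push 1. Stack: [3, 1]
BINARY_OP // → 3 // 1 = 3. Stack: [3]
LOAD_FAST a → push 29. Stack: [3, 29]
BINARY_OP * → 3 * 29 = 87. Stack: [87]
STORE_FAST z → z=87. Stack: []
LOAD_FAST z → push 87. Stack: [87]
LOAD_CONST → push 2. Stack: [87, 2]
BINARY_OP * → 87 * 2 = 174. Stack: [174]
STORE_FAST z → z=174. Stack: []
LOAD_CONST → push 4. Stack: [4]
LOAD_FAST z → push 174. Stack: [4, 174]
BINARY_OP - → 4 - 174 = -170. Stack: [-170]
LOAD_FAST n → push 29. Stack: [-170, 29]
BINARY_OP | → -170 | 29 = -161. Stack: [-161]
STORE_FAST r → r=-161. Stack: []
LOAD_FAST r → push -161. Stack: [-161]
LOAD_CONST → push 8. Stack: [-161, 8]
BINARY_OP & → -161 & 8 = 8. Stack: [8]
LOAD_FAST r → push -161. Stack: [8, -161]
LOAD_CONST → push 9. Stack: [8, -161, 9]
BINARY_OP * → -161 * 9 = -1449. Stack: [8, -1449]
BINARY_OP * → 8 * -1449 = -11592. Stack: [-11592]
STORE_FAST t → t=-11592. Stack: []
LOAD_FAST_LOAD_FAST a,t → push 29,-11592. Stack: [29, -11592]
BINARY_OP // → 29 // -11592 = -1. Stack: [-1]
STORE_FAST x → x=-1. Stack: []
LOAD_FAST_LOAD_FAST r,x → push -161,-1. Stack: [-161, -1]
BINARY_OP * → -161 * -1 = 161. Stack: [161]
LOAD_FAST r → push -161. Stack: [161, -161]
BINARY_OP * → 161 * -161 = -25921. Stack: [-25921]
STORE_FAST x → x=-25921. Stack: []
LOAD_FAST_LOAD_FAST x,n → push -25921,29. Stack: [-25921, 29]
BINARY_OP % → -25921 % 29 = 5. Stack: [5]
RETURN_VALUE → return 5.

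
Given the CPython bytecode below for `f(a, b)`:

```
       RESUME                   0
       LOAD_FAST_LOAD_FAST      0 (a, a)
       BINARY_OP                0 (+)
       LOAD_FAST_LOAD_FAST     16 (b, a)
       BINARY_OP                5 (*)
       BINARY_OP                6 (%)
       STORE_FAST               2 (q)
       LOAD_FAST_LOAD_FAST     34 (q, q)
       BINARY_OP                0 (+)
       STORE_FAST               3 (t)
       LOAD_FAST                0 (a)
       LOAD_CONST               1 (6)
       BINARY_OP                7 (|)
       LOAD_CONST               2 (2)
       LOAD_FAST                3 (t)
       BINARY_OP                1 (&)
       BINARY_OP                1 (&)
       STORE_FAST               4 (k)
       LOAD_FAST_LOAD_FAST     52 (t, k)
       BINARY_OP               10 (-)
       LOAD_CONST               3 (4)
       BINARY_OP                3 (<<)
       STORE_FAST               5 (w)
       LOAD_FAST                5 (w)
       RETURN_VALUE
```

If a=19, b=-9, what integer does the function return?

LOAD_FAST_LOAD_FAST a,a → push 19,19. Stack: [19, 19]
BINARY_OP + → 19 + 19 = 38. Stack: [38]
LOAD_FAST_LOAD_FAST b,a → push -9,19. Stack: [38, -9, 19]
BINARY_OP * → -9 * 19 = -171. Stack: [38, -171]
BINARY_OP % → 38 % -171 = -133. Stack: [-133]
STORE_FAST q → q=-133. Stack: []
LOAD_FAST_LOAD_FAST q,q → push -133,-133. Stack: [-133, -133]
BINARY_OP + → -133 + -133 = -266. Stack: [-266]
STORE_FAST t → t=-266. Stack: []
LOAD_FAST a → push 19. Stack: [19]
LOAD_CONST → push 6. Stack: [19, 6]
BINARY_OP | → 19 | 6 = 23. Stack: [23]
LOAD_CONST → push 2. Stack: [23, 2]
LOAD_FAST t → push -266. Stack: [23, 2, -266]
BINARY_OP & → 2 & -266 = 2. Stack: [23, 2]
BINARY_OP & → 23 & 2 = 2. Stack: [2]
STORE_FAST k → k=2. Stack: []
LOAD_FAST_LOAD_FAST t,k → push -266,2. Stack: [-266, 2]
BINARY_OP - → -266 - 2 = -268. Stack: [-268]
LOAD_CONST → push 4. Stack: [-268, 4]
BINARY_OP << → -268 << 4 = -4288. Stack: [-4288]
STORE_FAST w → w=-4288. Stack: []
LOAD_FAST w → push -4288. Stack: [-4288]
RETURN_VALUE → return -4288.

-4288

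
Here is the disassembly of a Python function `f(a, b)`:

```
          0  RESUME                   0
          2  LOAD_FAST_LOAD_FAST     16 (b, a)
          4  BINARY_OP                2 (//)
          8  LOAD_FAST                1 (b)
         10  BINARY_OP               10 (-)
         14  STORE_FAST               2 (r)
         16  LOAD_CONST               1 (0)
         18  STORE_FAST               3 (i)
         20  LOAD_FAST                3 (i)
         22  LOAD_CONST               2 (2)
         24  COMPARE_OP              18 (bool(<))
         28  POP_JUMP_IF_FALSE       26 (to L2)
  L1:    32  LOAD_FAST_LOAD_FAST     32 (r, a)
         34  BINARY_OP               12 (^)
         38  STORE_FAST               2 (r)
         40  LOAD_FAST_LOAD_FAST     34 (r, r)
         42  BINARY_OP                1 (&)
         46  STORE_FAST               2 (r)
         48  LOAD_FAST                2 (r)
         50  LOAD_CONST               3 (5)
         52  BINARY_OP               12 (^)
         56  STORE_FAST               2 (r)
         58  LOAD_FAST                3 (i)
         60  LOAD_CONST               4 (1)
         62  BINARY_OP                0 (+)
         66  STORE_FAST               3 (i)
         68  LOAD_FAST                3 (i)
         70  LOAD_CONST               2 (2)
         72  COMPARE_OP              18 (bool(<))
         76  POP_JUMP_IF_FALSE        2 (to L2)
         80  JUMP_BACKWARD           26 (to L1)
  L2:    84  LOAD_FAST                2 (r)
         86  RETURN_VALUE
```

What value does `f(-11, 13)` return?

LOAD_FAST_LOAD_FAST b,a → push 13,-11. Stack: [13, -11]
BINARY_OP // → 13 // -11 = -2. Stack: [-2]
LOAD_FAST b → push 13. Stack: [-2, 13]
BINARY_OP - → -2 - 13 = -15. Stack: [-15]
STORE_FAST r → r=-15. Stack: []
LOAD_CONST → push 0. Stack: [0]
STORE_FAST i → i=0. Stack: []
LOAD_FAST i → push 0. Stack: [0]
LOAD_CONST → push 2. Stack: [0, 2]
COMPARE_OP bool(<) → 0 vs 2 = True. Stack: [True]
POP_JUMP_IF_FALSE → pop True; no jump. Stack: []
LOAD_FAST_LOAD_FAST r,a → push -15,-11. Stack: [-15, -11]
BINARY_OP ^ → -15 ^ -11 = 4. Stack: [4]
STORE_FAST r → r=4. Stack: []
LOAD_FAST_LOAD_FAST r,r → push 4,4. Stack: [4, 4]
BINARY_OP & → 4 & 4 = 4. Stack: [4]
STORE_FAST r → r=4. Stack: []
LOAD_FAST r → push 4. Stack: [4]
LOAD_CONST → push 5. Stack: [4, 5]
BINARY_OP ^ → 4 ^ 5 = 1. Stack: [1]
STORE_FAST r → r=1. Stack: []
LOAD_FAST i → push 0. Stack: [0]
LOAD_CONST → push 1. Stack: [0, 1]
BINARY_OP + → 0 + 1 = 1. Stack: [1]
STORE_FAST i → i=1. Stack: []
LOAD_FAST i → push 1. Stack: [1]
LOAD_CONST → push 2. Stack: [1, 2]
COMPARE_OP bool(<) → 1 vs 2 = True. Stack: [True]
POP_JUMP_IF_FALSE → pop True; no jump. Stack: []
LOAD_FAST_LOAD_FAST r,a → push 1,-11. Stack: [1, -11]
BINARY_OP ^ → 1 ^ -11 = -12. Stack: [-12]
STORE_FAST r → r=-12. Stack: []
LOAD_FAST_LOAD_FAST r,r → push -12,-12. Stack: [-12, -12]
BINARY_OP & → -12 & -12 = -12. Stack: [-12]
STORE_FAST r → r=-12. Stack: []
LOAD_FAST r → push -12. Stack: [-12]
LOAD_CONST → push 5. Stack: [-12, 5]
BINARY_OP ^ → -12 ^ 5 = -15. Stack: [-15]
STORE_FAST r → r=-15. Stack: []
LOAD_FAST i → push 1. Stack: [1]
LOAD_CONST → push 1. Stack: [1, 1]
BINARY_OP + → 1 + 1 = 2. Stack: [2]
STORE_FAST i → i=2. Stack: []
LOAD_FAST i → push 2. Stack: [2]
LOAD_CONST → push 2. Stack: [2, 2]
COMPARE_OP bool(<) → 2 vs 2 = False. Stack: [False]
POP_JUMP_IF_FALSE → pop False; jump. Stack: []
LOAD_FAST r → push -15. Stack: [-15]
RETURN_VALUE → return -15.

-15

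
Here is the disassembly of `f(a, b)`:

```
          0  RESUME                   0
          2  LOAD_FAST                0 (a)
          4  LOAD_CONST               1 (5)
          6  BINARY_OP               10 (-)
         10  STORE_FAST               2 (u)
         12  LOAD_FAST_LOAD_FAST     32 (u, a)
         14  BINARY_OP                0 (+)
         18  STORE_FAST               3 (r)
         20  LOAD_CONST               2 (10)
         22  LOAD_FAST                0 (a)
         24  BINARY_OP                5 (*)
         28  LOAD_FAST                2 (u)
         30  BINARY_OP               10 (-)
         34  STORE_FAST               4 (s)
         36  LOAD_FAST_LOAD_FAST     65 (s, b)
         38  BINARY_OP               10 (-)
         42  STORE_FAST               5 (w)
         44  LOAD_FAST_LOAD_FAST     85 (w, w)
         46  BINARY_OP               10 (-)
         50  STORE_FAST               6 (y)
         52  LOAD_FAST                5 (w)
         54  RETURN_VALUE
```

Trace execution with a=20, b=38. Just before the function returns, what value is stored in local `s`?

LOAD_FAST a → push 20. Stack: [20]
LOAD_CONST → push 5. Stack: [20, 5]
BINARY_OP - → 20 - 5 = 15. Stack: [15]
STORE_FAST u → u=15. Stack: []
LOAD_FAST_LOAD_FAST u,a → push 15,20. Stack: [15, 20]
BINARY_OP + → 15 + 20 = 35. Stack: [35]
STORE_FAST r → r=35. Stack: []
LOAD_CONST → push 10. Stack: [10]
LOAD_FAST a → push 20. Stack: [10, 20]
BINARY_OP * → 10 * 20 = 200. Stack: [200]
LOAD_FAST u → push 15. Stack: [200, 15]
BINARY_OP - → 200 - 15 = 185. Stack: [185]
STORE_FAST s → s=185. Stack: []
LOAD_FAST_LOAD_FAST s,b → push 185,38. Stack: [185, 38]
BINARY_OP - → 185 - 38 = 147. Stack: [147]
STORE_FAST w → w=147. Stack: []
LOAD_FAST_LOAD_FAST w,w → push 147,147. Stack: [147, 147]
BINARY_OP - → 147 - 147 = 0. Stack: [0]
STORE_FAST y → y=0. Stack: []
LOAD_FAST w → push 147. Stack: [147]
RETURN_VALUE → return 147.

185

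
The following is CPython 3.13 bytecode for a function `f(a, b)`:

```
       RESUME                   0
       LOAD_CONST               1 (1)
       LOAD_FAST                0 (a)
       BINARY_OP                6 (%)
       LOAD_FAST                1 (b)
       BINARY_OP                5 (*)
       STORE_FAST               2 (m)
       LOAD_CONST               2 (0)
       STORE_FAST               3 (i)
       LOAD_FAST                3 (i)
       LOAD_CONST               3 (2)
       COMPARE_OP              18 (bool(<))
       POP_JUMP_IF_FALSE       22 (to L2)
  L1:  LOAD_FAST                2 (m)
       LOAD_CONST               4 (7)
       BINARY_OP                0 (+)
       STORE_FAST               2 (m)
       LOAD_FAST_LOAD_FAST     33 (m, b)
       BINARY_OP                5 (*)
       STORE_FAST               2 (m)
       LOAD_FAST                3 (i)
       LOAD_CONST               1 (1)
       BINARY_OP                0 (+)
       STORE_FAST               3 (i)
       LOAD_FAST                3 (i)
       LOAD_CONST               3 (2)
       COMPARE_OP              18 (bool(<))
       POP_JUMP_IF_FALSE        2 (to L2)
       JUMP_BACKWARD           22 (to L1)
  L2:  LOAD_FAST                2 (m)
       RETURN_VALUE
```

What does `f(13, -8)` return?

-120

LOAD_CONST → push 1. Stack: [1]
LOAD_FAST a → push 13. Stack: [1, 13]
BINARY_OP % → 1 % 13 = 1. Stack: [1]
LOAD_FAST b → push -8. Stack: [1, -8]
BINARY_OP * → 1 * -8 = -8. Stack: [-8]
STORE_FAST m → m=-8. Stack: []
LOAD_CONST → push 0. Stack: [0]
STORE_FAST i → i=0. Stack: []
LOAD_FAST i → push 0. Stack: [0]
LOAD_CONST → push 2. Stack: [0, 2]
COMPARE_OP bool(<) → 0 vs 2 = True. Stack: [True]
POP_JUMP_IF_FALSE → pop True; no jump. Stack: []
LOAD_FAST m → push -8. Stack: [-8]
LOAD_CONST → push 7. Stack: [-8, 7]
BINARY_OP + → -8 + 7 = -1. Stack: [-1]
STORE_FAST m → m=-1. Stack: []
LOAD_FAST_LOAD_FAST m,b → push -1,-8. Stack: [-1, -8]
BINARY_OP * → -1 * -8 = 8. Stack: [8]
STORE_FAST m → m=8. Stack: []
LOAD_FAST i → push 0. Stack: [0]
LOAD_CONST → push 1. Stack: [0, 1]
BINARY_OP + → 0 + 1 = 1. Stack: [1]
STORE_FAST i → i=1. Stack: []
LOAD_FAST i → push 1. Stack: [1]
LOAD_CONST → push 2. Stack: [1, 2]
COMPARE_OP bool(<) → 1 vs 2 = True. Stack: [True]
POP_JUMP_IF_FALSE → pop True; no jump. Stack: []
LOAD_FAST m → push 8. Stack: [8]
LOAD_CONST → push 7. Stack: [8, 7]
BINARY_OP + → 8 + 7 = 15. Stack: [15]
STORE_FAST m → m=15. Stack: []
LOAD_FAST_LOAD_FAST m,b → push 15,-8. Stack: [15, -8]
BINARY_OP * → 15 * -8 = -120. Stack: [-120]
STORE_FAST m → m=-120. Stack: []
LOAD_FAST i → push 1. Stack: [1]
LOAD_CONST → push 1. Stack: [1, 1]
BINARY_OP + → 1 + 1 = 2. Stack: [2]
STORE_FAST i → i=2. Stack: []
LOAD_FAST i → push 2. Stack: [2]
LOAD_CONST → push 2. Stack: [2, 2]
COMPARE_OP bool(<) → 2 vs 2 = False. Stack: [False]
POP_JUMP_IF_FALSE → pop False; jump. Stack: []
LOAD_FAST m → push -120. Stack: [-120]
RETURN_VALUE → return -120.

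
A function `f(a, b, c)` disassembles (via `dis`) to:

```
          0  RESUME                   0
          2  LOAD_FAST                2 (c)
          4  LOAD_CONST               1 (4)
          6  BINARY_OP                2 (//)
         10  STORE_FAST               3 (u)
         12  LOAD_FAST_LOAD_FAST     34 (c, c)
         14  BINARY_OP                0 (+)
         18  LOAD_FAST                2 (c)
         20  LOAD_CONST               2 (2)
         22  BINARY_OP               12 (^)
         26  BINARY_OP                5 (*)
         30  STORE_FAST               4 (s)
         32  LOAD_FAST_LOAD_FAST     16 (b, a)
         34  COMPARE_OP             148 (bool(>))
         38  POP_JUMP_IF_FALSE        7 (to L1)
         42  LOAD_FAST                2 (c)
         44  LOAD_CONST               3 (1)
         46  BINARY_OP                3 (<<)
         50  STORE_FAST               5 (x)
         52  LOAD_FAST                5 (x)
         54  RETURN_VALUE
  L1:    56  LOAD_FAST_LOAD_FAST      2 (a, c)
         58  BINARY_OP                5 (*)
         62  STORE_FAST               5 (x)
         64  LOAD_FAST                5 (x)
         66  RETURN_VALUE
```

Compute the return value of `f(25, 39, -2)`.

LOAD_FAST c → push -2. Stack: [-2]
LOAD_CONST → push 4. Stack: [-2, 4]
BINARY_OP // → -2 // 4 = -1. Stack: [-1]
STORE_FAST u → u=-1. Stack: []
LOAD_FAST_LOAD_FAST c,c → push -2,-2. Stack: [-2, -2]
BINARY_OP + → -2 + -2 = -4. Stack: [-4]
LOAD_FAST c → push -2. Stack: [-4, -2]
LOAD_CONST → push 2. Stack: [-4, -2, 2]
BINARY_OP ^ → -2 ^ 2 = -4. Stack: [-4, -4]
BINARY_OP * → -4 * -4 = 16. Stack: [16]
STORE_FAST s → s=16. Stack: []
LOAD_FAST_LOAD_FAST b,a → push 39,25. Stack: [39, 25]
COMPARE_OP bool(>) → 39 vs 25 = True. Stack: [True]
POP_JUMP_IF_FALSE → pop True; no jump. Stack: []
LOAD_FAST c → push -2. Stack: [-2]
LOAD_CONST → push 1. Stack: [-2, 1]
BINARY_OP << → -2 << 1 = -4. Stack: [-4]
STORE_FAST x → x=-4. Stack: []
LOAD_FAST x → push -4. Stack: [-4]
RETURN_VALUE → return -4.

-4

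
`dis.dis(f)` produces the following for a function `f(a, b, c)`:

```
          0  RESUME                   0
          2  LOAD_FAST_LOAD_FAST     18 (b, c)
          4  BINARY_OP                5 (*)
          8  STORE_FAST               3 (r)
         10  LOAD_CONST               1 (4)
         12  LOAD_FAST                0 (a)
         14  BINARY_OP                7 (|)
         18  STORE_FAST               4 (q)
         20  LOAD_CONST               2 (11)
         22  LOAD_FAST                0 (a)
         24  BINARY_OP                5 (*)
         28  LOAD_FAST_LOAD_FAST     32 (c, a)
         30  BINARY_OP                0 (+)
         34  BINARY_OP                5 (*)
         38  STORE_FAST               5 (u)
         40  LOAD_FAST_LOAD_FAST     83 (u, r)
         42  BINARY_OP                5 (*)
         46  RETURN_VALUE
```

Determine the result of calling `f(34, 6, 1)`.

LOAD_FAST_LOAD_FAST b,c → push 6,1. Stack: [6, 1]
BINARY_OP * → 6 * 1 = 6. Stack: [6]
STORE_FAST r → r=6. Stack: []
LOAD_CONST → push 4. Stack: [4]
LOAD_FAST a → push 34. Stack: [4, 34]
BINARY_OP | → 4 | 34 = 38. Stack: [38]
STORE_FAST q → q=38. Stack: []
LOAD_CONST → push 11. Stack: [11]
LOAD_FAST a → push 34. Stack: [11, 34]
BINARY_OP * → 11 * 34 = 374. Stack: [374]
LOAD_FAST_LOAD_FAST c,a → push 1,34. Stack: [374, 1, 34]
BINARY_OP + → 1 + 34 = 35. Stack: [374, 35]
BINARY_OP * → 374 * 35 = 13090. Stack: [13090]
STORE_FAST u → u=13090. Stack: []
LOAD_FAST_LOAD_FAST u,r → push 13090,6. Stack: [13090, 6]
BINARY_OP * → 13090 * 6 = 78540. Stack: [78540]
RETURN_VALUE → return 78540.

78540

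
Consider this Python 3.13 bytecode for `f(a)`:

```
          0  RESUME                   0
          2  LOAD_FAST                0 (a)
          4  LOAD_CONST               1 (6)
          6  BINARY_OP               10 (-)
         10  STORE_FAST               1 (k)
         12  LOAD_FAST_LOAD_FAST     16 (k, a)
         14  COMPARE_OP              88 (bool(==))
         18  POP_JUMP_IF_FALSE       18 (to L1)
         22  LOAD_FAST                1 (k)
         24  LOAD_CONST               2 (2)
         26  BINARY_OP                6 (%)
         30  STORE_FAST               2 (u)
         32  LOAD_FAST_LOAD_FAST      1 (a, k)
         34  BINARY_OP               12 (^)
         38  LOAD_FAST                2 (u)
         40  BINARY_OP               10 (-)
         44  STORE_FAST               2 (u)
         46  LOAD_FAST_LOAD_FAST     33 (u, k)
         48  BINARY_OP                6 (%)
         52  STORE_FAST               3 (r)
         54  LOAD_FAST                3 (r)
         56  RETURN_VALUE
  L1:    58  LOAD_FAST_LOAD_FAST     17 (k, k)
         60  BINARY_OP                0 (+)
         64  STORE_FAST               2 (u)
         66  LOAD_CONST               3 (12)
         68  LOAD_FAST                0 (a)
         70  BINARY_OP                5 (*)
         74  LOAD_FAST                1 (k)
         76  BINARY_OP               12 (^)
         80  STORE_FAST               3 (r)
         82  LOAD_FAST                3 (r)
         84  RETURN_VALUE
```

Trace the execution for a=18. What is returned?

212

LOAD_FAST a → push 18. Stack: [18]
LOAD_CONST → push 6. Stack: [18, 6]
BINARY_OP - → 18 - 6 = 12. Stack: [12]
STORE_FAST k → k=12. Stack: []
LOAD_FAST_LOAD_FAST k,a → push 12,18. Stack: [12, 18]
COMPARE_OP bool(==) → 12 vs 18 = False. Stack: [False]
POP_JUMP_IF_FALSE → pop False; jump. Stack: []
LOAD_FAST_LOAD_FAST k,k → push 12,12. Stack: [12, 12]
BINARY_OP + → 12 + 12 = 24. Stack: [24]
STORE_FAST u → u=24. Stack: []
LOAD_CONST → push 12. Stack: [12]
LOAD_FAST a → push 18. Stack: [12, 18]
BINARY_OP * → 12 * 18 = 216. Stack: [216]
LOAD_FAST k → push 12. Stack: [216, 12]
BINARY_OP ^ → 216 ^ 12 = 212. Stack: [212]
STORE_FAST r → r=212. Stack: []
LOAD_FAST r → push 212. Stack: [212]
RETURN_VALUE → return 212.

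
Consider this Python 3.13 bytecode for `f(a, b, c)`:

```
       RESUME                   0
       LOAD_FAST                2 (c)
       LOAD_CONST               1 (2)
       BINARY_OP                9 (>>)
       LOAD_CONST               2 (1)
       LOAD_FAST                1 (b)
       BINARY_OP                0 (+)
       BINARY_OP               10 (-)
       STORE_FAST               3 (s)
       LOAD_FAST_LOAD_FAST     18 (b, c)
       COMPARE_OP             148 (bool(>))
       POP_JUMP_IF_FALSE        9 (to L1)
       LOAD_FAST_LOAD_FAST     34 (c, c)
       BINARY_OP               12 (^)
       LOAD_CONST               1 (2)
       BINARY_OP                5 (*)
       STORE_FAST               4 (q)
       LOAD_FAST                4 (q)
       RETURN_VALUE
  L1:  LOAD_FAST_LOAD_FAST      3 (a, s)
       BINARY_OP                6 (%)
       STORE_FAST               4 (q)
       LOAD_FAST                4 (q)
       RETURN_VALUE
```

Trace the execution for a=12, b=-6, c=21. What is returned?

LOAD_FAST c → push 21. Stack: [21]
LOAD_CONST → push 2. Stack: [21, 2]
BINARY_OP >> → 21 >> 2 = 5. Stack: [5]
LOAD_CONST → push 1. Stack: [5, 1]
LOAD_FAST b → push -6. Stack: [5, 1, -6]
BINARY_OP + → 1 + -6 = -5. Stack: [5, -5]
BINARY_OP - → 5 - -5 = 10. Stack: [10]
STORE_FAST s → s=10. Stack: []
LOAD_FAST_LOAD_FAST b,c → push -6,21. Stack: [-6, 21]
COMPARE_OP bool(>) → -6 vs 21 = False. Stack: [False]
POP_JUMP_IF_FALSE → pop False; jump. Stack: []
LOAD_FAST_LOAD_FAST a,s → push 12,10. Stack: [12, 10]
BINARY_OP % → 12 % 10 = 2. Stack: [2]
STORE_FAST q → q=2. Stack: []
LOAD_FAST q → push 2. Stack: [2]
RETURN_VALUE → return 2.

2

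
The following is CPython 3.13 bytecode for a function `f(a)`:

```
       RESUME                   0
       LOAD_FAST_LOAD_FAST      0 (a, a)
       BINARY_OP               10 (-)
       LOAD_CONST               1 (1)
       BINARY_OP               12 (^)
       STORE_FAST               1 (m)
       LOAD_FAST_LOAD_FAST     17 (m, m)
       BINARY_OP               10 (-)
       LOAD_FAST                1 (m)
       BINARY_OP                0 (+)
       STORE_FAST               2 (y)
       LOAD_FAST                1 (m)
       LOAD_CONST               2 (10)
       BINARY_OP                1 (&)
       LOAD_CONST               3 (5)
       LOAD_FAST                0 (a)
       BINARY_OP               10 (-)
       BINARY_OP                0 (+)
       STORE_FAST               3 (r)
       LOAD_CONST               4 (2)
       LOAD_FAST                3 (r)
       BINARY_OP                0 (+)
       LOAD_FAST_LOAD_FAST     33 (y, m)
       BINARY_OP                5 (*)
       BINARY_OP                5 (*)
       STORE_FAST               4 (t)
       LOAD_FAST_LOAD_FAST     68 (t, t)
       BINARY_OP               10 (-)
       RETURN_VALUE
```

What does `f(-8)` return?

LOAD_FAST_LOAD_FAST a,a → push -8,-8. Stack: [-8, -8]
BINARY_OP - → -8 - -8 = 0. Stack: [0]
LOAD_CONST → push 1. Stack: [0, 1]
BINARY_OP ^ → 0 ^ 1 = 1. Stack: [1]
STORE_FAST m → m=1. Stack: []
LOAD_FAST_LOAD_FAST m,m → push 1,1. Stack: [1, 1]
BINARY_OP - → 1 - 1 = 0. Stack: [0]
LOAD_FAST m → push 1. Stack: [0, 1]
BINARY_OP + → 0 + 1 = 1. Stack: [1]
STORE_FAST y → y=1. Stack: []
LOAD_FAST m → push 1. Stack: [1]
LOAD_CONST → push 10. Stack: [1, 10]
BINARY_OP & → 1 & 10 = 0. Stack: [0]
LOAD_CONST → push 5. Stack: [0, 5]
LOAD_FAST a → push -8. Stack: [0, 5, -8]
BINARY_OP - → 5 - -8 = 13. Stack: [0, 13]
BINARY_OP + → 0 + 13 = 13. Stack: [13]
STORE_FAST r → r=13. Stack: []
LOAD_CONST → push 2. Stack: [2]
LOAD_FAST r → push 13. Stack: [2, 13]
BINARY_OP + → 2 + 13 = 15. Stack: [15]
LOAD_FAST_LOAD_FAST y,m → push 1,1. Stack: [15, 1, 1]
BINARY_OP * → 1 * 1 = 1. Stack: [15, 1]
BINARY_OP * → 15 * 1 = 15. Stack: [15]
STORE_FAST t → t=15. Stack: []
LOAD_FAST_LOAD_FAST t,t → push 15,15. Stack: [15, 15]
BINARY_OP - → 15 - 15 = 0. Stack: [0]
RETURN_VALUE → return 0.

0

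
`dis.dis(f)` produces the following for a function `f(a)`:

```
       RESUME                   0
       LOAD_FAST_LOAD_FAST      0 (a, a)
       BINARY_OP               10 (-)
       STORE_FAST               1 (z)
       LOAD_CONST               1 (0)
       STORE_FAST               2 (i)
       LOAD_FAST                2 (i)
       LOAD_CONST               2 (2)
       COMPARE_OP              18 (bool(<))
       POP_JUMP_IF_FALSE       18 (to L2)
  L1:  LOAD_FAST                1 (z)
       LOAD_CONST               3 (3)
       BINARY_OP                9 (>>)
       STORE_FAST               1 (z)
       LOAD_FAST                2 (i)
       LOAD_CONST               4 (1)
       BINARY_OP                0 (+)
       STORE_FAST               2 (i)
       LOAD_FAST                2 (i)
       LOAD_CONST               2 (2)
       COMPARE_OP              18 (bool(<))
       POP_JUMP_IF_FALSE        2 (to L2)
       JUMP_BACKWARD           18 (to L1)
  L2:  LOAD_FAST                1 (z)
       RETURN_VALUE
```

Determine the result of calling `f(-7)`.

0

LOAD_FAST_LOAD_FAST a,a → push -7,-7. Stack: [-7, -7]
BINARY_OP - → -7 - -7 = 0. Stack: [0]
STORE_FAST z → z=0. Stack: []
LOAD_CONST → push 0. Stack: [0]
STORE_FAST i → i=0. Stack: []
LOAD_FAST i → push 0. Stack: [0]
LOAD_CONST → push 2. Stack: [0, 2]
COMPARE_OP bool(<) → 0 vs 2 = True. Stack: [True]
POP_JUMP_IF_FALSE → pop True; no jump. Stack: []
LOAD_FAST z → push 0. Stack: [0]
LOAD_CONST → push 3. Stack: [0, 3]
BINARY_OP >> → 0 >> 3 = 0. Stack: [0]
STORE_FAST z → z=0. Stack: []
LOAD_FAST i → push 0. Stack: [0]
LOAD_CONST → push 1. Stack: [0, 1]
BINARY_OP + → 0 + 1 = 1. Stack: [1]
STORE_FAST i → i=1. Stack: []
LOAD_FAST i → push 1. Stack: [1]
LOAD_CONST → push 2. Stack: [1, 2]
COMPARE_OP bool(<) → 1 vs 2 = True. Stack: [True]
POP_JUMP_IF_FALSE → pop True; no jump. Stack: []
LOAD_FAST z → push 0. Stack: [0]
LOAD_CONST → push 3. Stack: [0, 3]
BINARY_OP >> → 0 >> 3 = 0. Stack: [0]
STORE_FAST z → z=0. Stack: []
LOAD_FAST i → push 1. Stack: [1]
LOAD_CONST → push 1. Stack: [1, 1]
BINARY_OP + → 1 + 1 = 2. Stack: [2]
STORE_FAST i → i=2. Stack: []
LOAD_FAST i → push 2. Stack: [2]
LOAD_CONST → push 2. Stack: [2, 2]
COMPARE_OP bool(<) → 2 vs 2 = False. Stack: [False]
POP_JUMP_IF_FALSE → pop False; jump. Stack: []
LOAD_FAST z → push 0. Stack: [0]
RETURN_VALUE → return 0.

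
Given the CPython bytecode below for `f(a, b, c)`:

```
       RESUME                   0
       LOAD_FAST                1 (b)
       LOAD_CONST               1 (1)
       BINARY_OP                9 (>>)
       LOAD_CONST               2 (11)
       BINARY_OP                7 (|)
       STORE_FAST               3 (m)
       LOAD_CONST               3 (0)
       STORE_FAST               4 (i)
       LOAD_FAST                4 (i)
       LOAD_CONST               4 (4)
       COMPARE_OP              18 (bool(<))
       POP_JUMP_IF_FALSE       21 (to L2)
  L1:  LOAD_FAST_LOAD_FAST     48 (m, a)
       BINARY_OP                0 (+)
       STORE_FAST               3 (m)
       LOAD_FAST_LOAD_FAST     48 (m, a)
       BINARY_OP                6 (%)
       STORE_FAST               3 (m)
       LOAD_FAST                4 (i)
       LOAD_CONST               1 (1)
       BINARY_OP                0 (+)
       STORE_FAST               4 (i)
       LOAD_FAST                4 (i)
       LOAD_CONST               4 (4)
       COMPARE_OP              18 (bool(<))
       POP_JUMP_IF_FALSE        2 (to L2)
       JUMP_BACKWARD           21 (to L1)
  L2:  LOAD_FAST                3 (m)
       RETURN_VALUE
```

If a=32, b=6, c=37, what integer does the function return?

LOAD_FAST b → push 6
LOAD_CONST → push 1
BINARY_OP >> → 6 >> 1 = 3
LOAD_CONST → push 11
BINARY_OP | → 3 | 11 = 11
STORE_FAST m → m=11
LOAD_CONST → push 0
STORE_FAST i → i=0
LOAD_FAST i → push 0
LOAD_CONST → push 4
COMPARE_OP bool(<) → 0 vs 4 = True
POP_JUMP_IF_FALSE → pop True; no jump
LOAD_FAST_LOAD_FAST m,a → push 11,32
BINARY_OP + → 11 + 32 = 43
STORE_FAST m → m=43
LOAD_FAST_LOAD_FAST m,a → push 43,32
BINARY_OP % → 43 % 32 = 11
STORE_FAST m → m=11
LOAD_FAST i → push 0
LOAD_CONST → push 1
BINARY_OP + → 0 + 1 = 1
STORE_FAST i → i=1
LOAD_FAST i → push 1
LOAD_CONST → push 4
COMPARE_OP bool(<) → 1 vs 4 = True
POP_JUMP_IF_FALSE → pop True; no jump
LOAD_FAST_LOAD_FAST m,a → push 11,32
BINARY_OP + → 11 + 32 = 43
STORE_FAST m → m=43
LOAD_FAST_LOAD_FAST m,a → push 43,32
BINARY_OP % → 43 % 32 = 11
STORE_FAST m → m=11
LOAD_FAST i → push 1
LOAD_CONST → push 1
BINARY_OP + → 1 + 1 = 2
STORE_FAST i → i=2
LOAD_FAST i → push 2
LOAD_CONST → push 4
COMPARE_OP bool(<) → 2 vs 4 = True
POP_JUMP_IF_FALSE → pop True; no jump
LOAD_FAST_LOAD_FAST m,a → push 11,32
BINARY_OP + → 11 + 32 = 43
STORE_FAST m → m=43
LOAD_FAST_LOAD_FAST m,a → push 43,32
BINARY_OP % → 43 % 32 = 11
STORE_FAST m → m=11
LOAD_FAST i → push 2
LOAD_CONST → push 1
BINARY_OP + → 2 + 1 = 3
STORE_FAST i → i=3
LOAD_FAST i → push 3
LOAD_CONST → push 4
COMPARE_OP bool(<) → 3 vs 4 = True
POP_JUMP_IF_FALSE → pop True; no jump
LOAD_FAST_LOAD_FAST m,a → push 11,32
BINARY_OP + → 11 + 32 = 43
STORE_FAST m → m=43
LOAD_FAST_LOAD_FAST m,a → push 43,32
BINARY_OP % → 43 % 32 = 11
STORE_FAST m → m=11
LOAD_FAST i → push 3
LOAD_CONST → push 1
BINARY_OP + → 3 + 1 = 4
STORE_FAST i → i=4
LOAD_FAST i → push 4
LOAD_CONST → push 4
COMPARE_OP bool(<) → 4 vs 4 = False
POP_JUMP_IF_FALSE → pop False; jump
LOAD_FAST m → push 11
RETURN_VALUE → return 11.

11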